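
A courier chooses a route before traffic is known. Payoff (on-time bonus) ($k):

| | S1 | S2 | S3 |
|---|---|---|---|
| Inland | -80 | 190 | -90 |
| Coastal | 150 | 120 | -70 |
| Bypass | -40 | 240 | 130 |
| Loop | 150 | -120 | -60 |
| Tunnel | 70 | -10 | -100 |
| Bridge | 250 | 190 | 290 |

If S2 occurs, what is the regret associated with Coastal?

Best payoff under S2 is 240.
Regret = 240 − 120 = 120.

120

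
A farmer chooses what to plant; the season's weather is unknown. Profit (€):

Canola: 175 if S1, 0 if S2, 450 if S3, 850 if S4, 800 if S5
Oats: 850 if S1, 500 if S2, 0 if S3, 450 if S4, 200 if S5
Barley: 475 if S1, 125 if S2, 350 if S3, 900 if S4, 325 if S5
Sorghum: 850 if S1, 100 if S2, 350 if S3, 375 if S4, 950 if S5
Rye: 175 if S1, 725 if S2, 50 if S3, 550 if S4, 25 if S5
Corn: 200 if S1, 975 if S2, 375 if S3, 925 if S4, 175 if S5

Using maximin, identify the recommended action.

Row minima: Canola=0, Oats=0, Barley=125, Sorghum=100, Rye=25, Corn=175
Best worst-case = 175 → Corn.

Corn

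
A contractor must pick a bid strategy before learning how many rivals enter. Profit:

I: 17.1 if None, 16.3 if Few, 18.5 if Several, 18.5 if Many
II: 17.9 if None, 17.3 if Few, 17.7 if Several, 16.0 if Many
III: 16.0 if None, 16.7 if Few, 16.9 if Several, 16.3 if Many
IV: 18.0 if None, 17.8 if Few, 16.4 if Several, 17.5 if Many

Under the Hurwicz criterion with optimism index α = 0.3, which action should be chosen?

I

I: 0.3·18.5 + 0.7·16.3 = 16.96
II: 0.3·17.9 + 0.7·16.0 = 16.57
III: 0.3·16.9 + 0.7·16.0 = 16.27
IV: 0.3·18.0 + 0.7·16.4 = 16.88
Highest Hurwicz score = 16.96 → I.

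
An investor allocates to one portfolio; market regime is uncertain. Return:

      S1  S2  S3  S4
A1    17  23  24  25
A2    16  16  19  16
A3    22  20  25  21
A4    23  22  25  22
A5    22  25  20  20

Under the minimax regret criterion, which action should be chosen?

Column bests: S1=23, S2=25, S3=25, S4=25.
A1 regrets: 6, 2, 1, 0 → max 6
A2 regrets: 7, 9, 6, 9 → max 9
A3 regrets: 1, 5, 0, 4 → max 5
A4 regrets: 0, 3, 0, 3 → max 3
A5 regrets: 1, 0, 5, 5 → max 5
Smallest max regret = 3 → A4.

A4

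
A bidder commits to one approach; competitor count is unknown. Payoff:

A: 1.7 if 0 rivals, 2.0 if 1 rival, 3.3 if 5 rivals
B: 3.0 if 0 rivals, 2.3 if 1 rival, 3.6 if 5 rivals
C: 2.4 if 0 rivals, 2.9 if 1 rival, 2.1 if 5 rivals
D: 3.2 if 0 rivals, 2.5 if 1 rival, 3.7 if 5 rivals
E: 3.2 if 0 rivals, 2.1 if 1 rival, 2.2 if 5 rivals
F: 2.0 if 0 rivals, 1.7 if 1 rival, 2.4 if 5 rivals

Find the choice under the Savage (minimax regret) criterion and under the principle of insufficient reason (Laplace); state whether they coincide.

minimax regret → D; laplace → D (agree)

Column bests: 0 rivals=3.2, 1 rival=2.9, 5 rivals=3.7.
A regrets: 1.5, 0.9, 0.4 → max 1.5
B regrets: 0.2, 0.6, 0.1 → max 0.6
C regrets: 0.8, 0.0, 1.6 → max 1.6
D regrets: 0.0, 0.4, 0.0 → max 0.4
E regrets: 0.0, 0.8, 1.5 → max 1.5
F regrets: 1.2, 1.2, 1.3 → max 1.3
Smallest max regret = 0.4 → D.
Row averages: A=7/3, B=89/30, C=37/15, D=47/15, E=2.5, F=61/30
Highest average = 47/15 → D.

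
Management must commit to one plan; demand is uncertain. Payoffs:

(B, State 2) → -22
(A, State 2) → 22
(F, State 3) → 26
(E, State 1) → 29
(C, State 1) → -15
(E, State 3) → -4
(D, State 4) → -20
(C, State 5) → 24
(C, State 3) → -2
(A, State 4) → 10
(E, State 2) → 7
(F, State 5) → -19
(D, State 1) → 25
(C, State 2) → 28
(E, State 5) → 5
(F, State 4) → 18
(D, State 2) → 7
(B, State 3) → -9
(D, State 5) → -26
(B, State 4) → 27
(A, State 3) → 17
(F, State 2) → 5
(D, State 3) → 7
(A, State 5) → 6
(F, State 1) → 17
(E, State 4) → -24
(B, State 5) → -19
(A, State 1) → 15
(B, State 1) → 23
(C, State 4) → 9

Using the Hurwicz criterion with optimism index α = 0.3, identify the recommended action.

A: 0.3·22 + 0.7·6 = 10.8
B: 0.3·27 + 0.7·(-22) = -7.3
C: 0.3·28 + 0.7·(-15) = -2.1
D: 0.3·25 + 0.7·(-26) = -10.7
E: 0.3·29 + 0.7·(-24) = -8.1
F: 0.3·26 + 0.7·(-19) = -5.5
Highest Hurwicz score = 10.8 → A.

A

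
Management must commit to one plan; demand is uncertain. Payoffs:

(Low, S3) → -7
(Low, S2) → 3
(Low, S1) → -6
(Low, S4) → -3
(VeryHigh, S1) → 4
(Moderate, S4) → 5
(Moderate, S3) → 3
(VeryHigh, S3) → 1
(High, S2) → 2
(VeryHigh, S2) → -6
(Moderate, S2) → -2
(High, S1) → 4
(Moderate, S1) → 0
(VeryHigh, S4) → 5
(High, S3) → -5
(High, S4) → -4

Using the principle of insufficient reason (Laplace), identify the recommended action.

Moderate

Row averages: Low=-3.25, Moderate=1.5, High=-0.75, VeryHigh=1
Highest average = 1.5 → Moderate.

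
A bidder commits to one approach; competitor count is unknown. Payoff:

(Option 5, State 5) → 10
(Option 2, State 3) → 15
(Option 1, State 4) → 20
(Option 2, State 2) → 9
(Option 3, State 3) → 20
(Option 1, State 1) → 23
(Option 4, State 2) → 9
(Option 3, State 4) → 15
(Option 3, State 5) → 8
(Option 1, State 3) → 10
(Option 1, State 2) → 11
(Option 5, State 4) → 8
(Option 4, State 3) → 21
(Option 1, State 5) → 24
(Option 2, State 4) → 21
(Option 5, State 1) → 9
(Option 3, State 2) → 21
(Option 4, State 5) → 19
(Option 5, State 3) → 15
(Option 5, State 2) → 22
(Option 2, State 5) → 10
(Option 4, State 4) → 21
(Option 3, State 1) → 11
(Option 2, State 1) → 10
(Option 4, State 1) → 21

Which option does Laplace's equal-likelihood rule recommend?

Option 4

Row averages: Option 1=17.6, Option 2=13, Option 3=15, Option 4=18.2, Option 5=12.8
Highest average = 18.2 → Option 4.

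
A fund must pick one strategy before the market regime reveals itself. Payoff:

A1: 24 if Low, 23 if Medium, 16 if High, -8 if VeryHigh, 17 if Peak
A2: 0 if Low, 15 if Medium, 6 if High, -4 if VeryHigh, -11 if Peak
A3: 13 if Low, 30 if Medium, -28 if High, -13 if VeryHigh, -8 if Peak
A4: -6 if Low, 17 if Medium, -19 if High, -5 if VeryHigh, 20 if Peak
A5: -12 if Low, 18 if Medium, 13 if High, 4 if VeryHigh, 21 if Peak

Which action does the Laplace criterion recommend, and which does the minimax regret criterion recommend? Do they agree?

Row averages: A1=14.4, A2=1.2, A3=-1.2, A4=1.4, A5=8.8
Highest average = 14.4 → A1.
Column bests: Low=24, Medium=30, High=16, VeryHigh=4, Peak=21.
A1 regrets: 0, 7, 0, 12, 4 → max 12
A2 regrets: 24, 15, 10, 8, 32 → max 32
A3 regrets: 11, 0, 44, 17, 29 → max 44
A4 regrets: 30, 13, 35, 9, 1 → max 35
A5 regrets: 36, 12, 3, 0, 0 → max 36
Smallest max regret = 12 → A1.

laplace → A1; minimax regret → A1 (agree)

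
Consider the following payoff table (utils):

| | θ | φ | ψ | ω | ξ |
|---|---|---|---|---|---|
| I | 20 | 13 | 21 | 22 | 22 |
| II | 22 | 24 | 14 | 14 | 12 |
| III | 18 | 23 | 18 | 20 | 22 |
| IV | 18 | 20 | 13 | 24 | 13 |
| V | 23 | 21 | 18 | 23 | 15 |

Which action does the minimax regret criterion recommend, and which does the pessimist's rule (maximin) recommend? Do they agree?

minimax regret → III; maximin → III (agree)

Column bests: θ=23, φ=24, ψ=21, ω=24, ξ=22.
I regrets: 3, 11, 0, 2, 0 → max 11
II regrets: 1, 0, 7, 10, 10 → max 10
III regrets: 5, 1, 3, 4, 0 → max 5
IV regrets: 5, 4, 8, 0, 9 → max 9
V regrets: 0, 3, 3, 1, 7 → max 7
Smallest max regret = 5 → III.
Row minima: I=13, II=12, III=18, IV=13, V=15
Best worst-case = 18 → III.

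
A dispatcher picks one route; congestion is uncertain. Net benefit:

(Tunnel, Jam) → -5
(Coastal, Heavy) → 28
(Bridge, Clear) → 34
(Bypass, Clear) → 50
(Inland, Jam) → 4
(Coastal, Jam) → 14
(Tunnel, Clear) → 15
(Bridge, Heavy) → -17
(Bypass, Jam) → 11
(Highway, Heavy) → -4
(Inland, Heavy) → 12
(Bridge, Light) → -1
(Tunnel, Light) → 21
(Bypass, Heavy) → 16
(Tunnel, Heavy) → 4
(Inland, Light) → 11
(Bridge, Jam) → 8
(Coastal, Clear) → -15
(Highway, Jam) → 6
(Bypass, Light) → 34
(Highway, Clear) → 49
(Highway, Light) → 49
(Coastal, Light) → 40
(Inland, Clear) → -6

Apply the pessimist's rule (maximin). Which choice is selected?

Bypass

Row minima: Tunnel=-5, Bridge=-17, Inland=-6, Coastal=-15, Highway=-4, Bypass=11
Best worst-case = 11 → Bypass.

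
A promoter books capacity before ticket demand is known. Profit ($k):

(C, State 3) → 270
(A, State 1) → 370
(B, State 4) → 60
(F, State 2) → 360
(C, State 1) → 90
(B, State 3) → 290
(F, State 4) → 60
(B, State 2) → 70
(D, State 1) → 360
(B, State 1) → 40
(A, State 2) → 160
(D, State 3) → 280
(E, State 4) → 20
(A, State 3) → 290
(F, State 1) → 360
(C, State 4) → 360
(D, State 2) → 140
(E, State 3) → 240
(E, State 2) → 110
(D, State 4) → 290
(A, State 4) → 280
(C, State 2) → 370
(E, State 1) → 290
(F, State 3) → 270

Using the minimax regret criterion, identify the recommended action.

A

Column bests: State 1=370, State 2=370, State 3=290, State 4=360.
A regrets: 0, 210, 0, 80 → max 210
B regrets: 330, 300, 0, 300 → max 330
C regrets: 280, 0, 20, 0 → max 280
D regrets: 10, 230, 10, 70 → max 230
E regrets: 80, 260, 50, 340 → max 340
F regrets: 10, 10, 20, 300 → max 300
Smallest max regret = 210 → A.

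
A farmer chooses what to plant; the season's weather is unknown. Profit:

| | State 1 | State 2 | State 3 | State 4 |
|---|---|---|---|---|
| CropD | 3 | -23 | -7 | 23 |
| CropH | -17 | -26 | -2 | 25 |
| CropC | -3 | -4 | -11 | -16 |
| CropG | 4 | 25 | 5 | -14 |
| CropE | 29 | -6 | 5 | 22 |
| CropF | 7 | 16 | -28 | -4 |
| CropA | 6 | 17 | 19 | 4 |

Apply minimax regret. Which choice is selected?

CropA

Column bests: State 1=29, State 2=25, State 3=19, State 4=25.
CropD regrets: 26, 48, 26, 2 → max 48
CropH regrets: 46, 51, 21, 0 → max 51
CropC regrets: 32, 29, 30, 41 → max 41
CropG regrets: 25, 0, 14, 39 → max 39
CropE regrets: 0, 31, 14, 3 → max 31
CropF regrets: 22, 9, 47, 29 → max 47
CropA regrets: 23, 8, 0, 21 → max 23
Smallest max regret = 23 → CropA.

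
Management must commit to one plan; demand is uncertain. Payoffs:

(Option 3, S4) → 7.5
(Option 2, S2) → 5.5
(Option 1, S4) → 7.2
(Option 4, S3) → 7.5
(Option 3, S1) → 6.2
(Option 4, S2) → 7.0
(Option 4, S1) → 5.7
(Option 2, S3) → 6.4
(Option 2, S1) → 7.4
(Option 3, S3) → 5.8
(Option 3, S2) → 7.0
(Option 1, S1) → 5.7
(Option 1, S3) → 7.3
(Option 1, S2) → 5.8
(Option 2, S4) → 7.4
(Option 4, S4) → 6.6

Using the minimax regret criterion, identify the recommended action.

Column bests: S1=7.4, S2=7.0, S3=7.5, S4=7.5.
Option 1 regrets: 1.7, 1.2, 0.2, 0.3 → max 1.7
Option 2 regrets: 0.0, 1.5, 1.1, 0.1 → max 1.5
Option 3 regrets: 1.2, 0.0, 1.7, 0.0 → max 1.7
Option 4 regrets: 1.7, 0.0, 0.0, 0.9 → max 1.7
Smallest max regret = 1.5 → Option 2.

Option 2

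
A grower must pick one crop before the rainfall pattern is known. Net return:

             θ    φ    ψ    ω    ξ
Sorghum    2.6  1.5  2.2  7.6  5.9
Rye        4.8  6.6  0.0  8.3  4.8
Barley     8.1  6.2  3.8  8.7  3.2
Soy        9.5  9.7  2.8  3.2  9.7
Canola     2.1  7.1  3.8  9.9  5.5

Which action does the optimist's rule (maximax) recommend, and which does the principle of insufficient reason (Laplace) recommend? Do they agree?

Row maxima: Sorghum=7.6, Rye=8.3, Barley=8.7, Soy=9.7, Canola=9.9
Best best-case = 9.9 → Canola.
Row averages: Sorghum=3.96, Rye=4.9, Barley=6, Soy=6.98, Canola=5.68
Highest average = 6.98 → Soy.

maximax → Canola; laplace → Soy (disagree)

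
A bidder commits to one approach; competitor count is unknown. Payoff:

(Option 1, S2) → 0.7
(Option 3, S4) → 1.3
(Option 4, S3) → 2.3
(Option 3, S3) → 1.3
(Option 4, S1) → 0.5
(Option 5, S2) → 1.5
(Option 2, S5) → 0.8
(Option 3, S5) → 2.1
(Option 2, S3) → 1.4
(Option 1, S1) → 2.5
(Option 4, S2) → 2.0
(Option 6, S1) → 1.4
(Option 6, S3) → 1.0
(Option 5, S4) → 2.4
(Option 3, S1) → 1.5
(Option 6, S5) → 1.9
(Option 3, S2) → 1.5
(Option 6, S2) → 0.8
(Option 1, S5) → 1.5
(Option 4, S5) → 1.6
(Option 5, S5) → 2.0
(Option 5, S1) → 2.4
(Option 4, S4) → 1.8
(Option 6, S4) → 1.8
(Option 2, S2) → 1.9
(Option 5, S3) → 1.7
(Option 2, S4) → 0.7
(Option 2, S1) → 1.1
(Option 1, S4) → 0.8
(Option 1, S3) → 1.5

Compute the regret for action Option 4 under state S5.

0.5

Best payoff under S5 is 2.1.
Regret = 2.1 − 1.6 = 0.5.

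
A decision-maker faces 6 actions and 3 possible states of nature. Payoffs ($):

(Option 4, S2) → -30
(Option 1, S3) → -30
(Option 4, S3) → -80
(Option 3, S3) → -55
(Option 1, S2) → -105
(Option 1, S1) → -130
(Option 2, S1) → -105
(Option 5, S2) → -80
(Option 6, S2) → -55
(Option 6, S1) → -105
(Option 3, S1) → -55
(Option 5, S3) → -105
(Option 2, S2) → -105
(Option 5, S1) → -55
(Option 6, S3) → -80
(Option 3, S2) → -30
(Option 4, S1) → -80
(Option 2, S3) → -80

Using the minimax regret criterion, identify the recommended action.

Option 3

Column bests: S1=-55, S2=-30, S3=-30.
Option 1 regrets: 75, 75, 0 → max 75
Option 2 regrets: 50, 75, 50 → max 75
Option 3 regrets: 0, 0, 25 → max 25
Option 4 regrets: 25, 0, 50 → max 50
Option 5 regrets: 0, 50, 75 → max 75
Option 6 regrets: 50, 25, 50 → max 50
Smallest max regret = 25 → Option 3.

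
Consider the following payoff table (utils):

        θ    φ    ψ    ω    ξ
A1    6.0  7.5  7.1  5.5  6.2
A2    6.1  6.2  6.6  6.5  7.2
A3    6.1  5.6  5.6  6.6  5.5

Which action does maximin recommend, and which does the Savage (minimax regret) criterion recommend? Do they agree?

Row minima: A1=5.5, A2=6.1, A3=5.5
Best worst-case = 6.1 → A2.
Column bests: θ=6.1, φ=7.5, ψ=7.1, ω=6.6, ξ=7.2.
A1 regrets: 0.1, 0.0, 0.0, 1.1, 1.0 → max 1.1
A2 regrets: 0.0, 1.3, 0.5, 0.1, 0.0 → max 1.3
A3 regrets: 0.0, 1.9, 1.5, 0.0, 1.7 → max 1.9
Smallest max regret = 1.1 → A1.

maximin → A2; minimax regret → A1 (disagree)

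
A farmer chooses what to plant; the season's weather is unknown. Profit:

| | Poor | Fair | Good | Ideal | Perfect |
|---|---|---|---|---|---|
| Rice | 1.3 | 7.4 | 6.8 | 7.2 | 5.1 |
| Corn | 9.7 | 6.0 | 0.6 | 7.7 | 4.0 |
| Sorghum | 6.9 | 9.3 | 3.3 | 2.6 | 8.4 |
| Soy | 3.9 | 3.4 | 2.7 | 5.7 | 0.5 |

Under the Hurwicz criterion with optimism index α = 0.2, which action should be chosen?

Rice: 0.2·7.4 + 0.8·1.3 = 2.52
Corn: 0.2·9.7 + 0.8·0.6 = 2.42
Sorghum: 0.2·9.3 + 0.8·2.6 = 3.94
Soy: 0.2·5.7 + 0.8·0.5 = 1.54
Highest Hurwicz score = 3.94 → Sorghum.

Sorghum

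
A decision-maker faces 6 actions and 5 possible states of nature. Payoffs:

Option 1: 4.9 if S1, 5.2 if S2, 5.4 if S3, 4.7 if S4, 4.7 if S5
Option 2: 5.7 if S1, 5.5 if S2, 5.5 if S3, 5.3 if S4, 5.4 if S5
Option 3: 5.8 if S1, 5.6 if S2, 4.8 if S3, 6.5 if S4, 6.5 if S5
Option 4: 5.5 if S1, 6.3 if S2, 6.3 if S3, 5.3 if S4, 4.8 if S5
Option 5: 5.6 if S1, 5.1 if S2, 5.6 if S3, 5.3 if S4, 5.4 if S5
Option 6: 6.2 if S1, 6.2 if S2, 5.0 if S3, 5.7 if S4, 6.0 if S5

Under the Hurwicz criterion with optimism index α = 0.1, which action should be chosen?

Option 1: 0.1·5.4 + 0.9·4.7 = 4.77
Option 2: 0.1·5.7 + 0.9·5.3 = 5.34
Option 3: 0.1·6.5 + 0.9·4.8 = 4.97
Option 4: 0.1·6.3 + 0.9·4.8 = 4.95
Option 5: 0.1·5.6 + 0.9·5.1 = 5.15
Option 6: 0.1·6.2 + 0.9·5.0 = 5.12
Highest Hurwicz score = 5.34 → Option 2.

Option 2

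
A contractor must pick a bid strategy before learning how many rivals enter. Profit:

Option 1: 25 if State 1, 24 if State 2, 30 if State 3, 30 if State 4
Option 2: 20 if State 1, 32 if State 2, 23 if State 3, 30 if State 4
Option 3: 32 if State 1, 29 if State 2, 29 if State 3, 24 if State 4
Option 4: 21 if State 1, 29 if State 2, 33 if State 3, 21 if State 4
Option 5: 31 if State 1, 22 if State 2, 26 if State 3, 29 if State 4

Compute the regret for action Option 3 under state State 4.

Best payoff under State 4 is 30.
Regret = 30 − 24 = 6.

6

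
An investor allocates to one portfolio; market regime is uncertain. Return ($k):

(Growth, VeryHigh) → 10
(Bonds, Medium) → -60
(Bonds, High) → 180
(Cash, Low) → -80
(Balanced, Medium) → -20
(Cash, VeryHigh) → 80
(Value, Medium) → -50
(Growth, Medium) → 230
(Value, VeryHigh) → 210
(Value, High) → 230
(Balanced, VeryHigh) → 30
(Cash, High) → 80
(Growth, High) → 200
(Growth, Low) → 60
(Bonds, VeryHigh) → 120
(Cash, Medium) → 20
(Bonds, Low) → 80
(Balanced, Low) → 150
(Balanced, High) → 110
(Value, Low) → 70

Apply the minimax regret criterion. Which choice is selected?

Column bests: Low=150, Medium=230, High=230, VeryHigh=210.
Growth regrets: 90, 0, 30, 200 → max 200
Balanced regrets: 0, 250, 120, 180 → max 250
Value regrets: 80, 280, 0, 0 → max 280
Cash regrets: 230, 210, 150, 130 → max 230
Bonds regrets: 70, 290, 50, 90 → max 290
Smallest max regret = 200 → Growth.

Growth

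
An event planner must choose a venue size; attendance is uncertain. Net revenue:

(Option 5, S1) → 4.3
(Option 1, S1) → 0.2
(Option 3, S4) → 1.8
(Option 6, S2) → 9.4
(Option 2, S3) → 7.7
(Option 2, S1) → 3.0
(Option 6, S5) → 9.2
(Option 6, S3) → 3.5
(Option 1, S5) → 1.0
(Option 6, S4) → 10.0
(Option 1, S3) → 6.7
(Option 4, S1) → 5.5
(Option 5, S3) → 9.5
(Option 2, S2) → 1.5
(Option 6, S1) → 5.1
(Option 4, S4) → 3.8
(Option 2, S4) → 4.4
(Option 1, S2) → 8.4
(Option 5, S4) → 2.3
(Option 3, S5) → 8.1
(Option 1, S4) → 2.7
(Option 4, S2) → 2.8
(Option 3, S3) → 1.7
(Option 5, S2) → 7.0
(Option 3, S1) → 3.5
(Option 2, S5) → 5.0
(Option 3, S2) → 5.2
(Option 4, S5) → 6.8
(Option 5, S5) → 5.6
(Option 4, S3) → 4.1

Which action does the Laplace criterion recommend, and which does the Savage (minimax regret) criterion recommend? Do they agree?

laplace → Option 6; minimax regret → Option 6 (agree)

Row averages: Option 1=3.8, Option 2=4.32, Option 3=4.06, Option 4=4.6, Option 5=5.74, Option 6=7.44
Highest average = 7.44 → Option 6.
Column bests: S1=5.5, S2=9.4, S3=9.5, S4=10.0, S5=9.2.
Option 1 regrets: 5.3, 1.0, 2.8, 7.3, 8.2 → max 8.2
Option 2 regrets: 2.5, 7.9, 1.8, 5.6, 4.2 → max 7.9
Option 3 regrets: 2.0, 4.2, 7.8, 8.2, 1.1 → max 8.2
Option 4 regrets: 0.0, 6.6, 5.4, 6.2, 2.4 → max 6.6
Option 5 regrets: 1.2, 2.4, 0.0, 7.7, 3.6 → max 7.7
Option 6 regrets: 0.4, 0.0, 6.0, 0.0, 0.0 → max 6.0
Smallest max regret = 6.0 → Option 6.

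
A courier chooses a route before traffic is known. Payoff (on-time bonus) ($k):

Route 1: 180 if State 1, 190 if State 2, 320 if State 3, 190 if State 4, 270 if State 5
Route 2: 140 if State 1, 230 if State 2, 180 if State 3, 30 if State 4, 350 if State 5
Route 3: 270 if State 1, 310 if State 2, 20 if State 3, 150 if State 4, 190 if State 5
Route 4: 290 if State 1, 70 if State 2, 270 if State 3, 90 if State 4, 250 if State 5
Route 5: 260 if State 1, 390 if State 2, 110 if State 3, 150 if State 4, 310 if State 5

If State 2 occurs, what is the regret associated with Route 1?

Best payoff under State 2 is 390.
Regret = 390 − 190 = 200.

200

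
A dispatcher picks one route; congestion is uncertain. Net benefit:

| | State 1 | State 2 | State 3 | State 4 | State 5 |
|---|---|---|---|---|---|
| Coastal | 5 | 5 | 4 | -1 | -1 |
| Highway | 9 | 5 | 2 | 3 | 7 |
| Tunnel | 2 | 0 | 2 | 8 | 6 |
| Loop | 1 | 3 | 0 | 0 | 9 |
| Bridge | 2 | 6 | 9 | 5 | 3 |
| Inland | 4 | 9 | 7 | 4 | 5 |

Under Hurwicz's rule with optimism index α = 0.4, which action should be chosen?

Inland

Coastal: 0.4·5 + 0.6·(-1) = 1.4
Highway: 0.4·9 + 0.6·2 = 4.8
Tunnel: 0.4·8 + 0.6·0 = 3.2
Loop: 0.4·9 + 0.6·0 = 3.6
Bridge: 0.4·9 + 0.6·2 = 4.8
Inland: 0.4·9 + 0.6·4 = 6
Highest Hurwicz score = 6 → Inland.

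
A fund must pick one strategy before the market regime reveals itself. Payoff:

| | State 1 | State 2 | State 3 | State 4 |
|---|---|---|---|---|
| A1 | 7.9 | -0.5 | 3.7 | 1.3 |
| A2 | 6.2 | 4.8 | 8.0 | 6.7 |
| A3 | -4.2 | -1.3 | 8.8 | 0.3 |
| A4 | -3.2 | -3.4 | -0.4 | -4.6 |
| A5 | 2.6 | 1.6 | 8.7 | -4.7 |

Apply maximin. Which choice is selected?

A2

Row minima: A1=-0.5, A2=4.8, A3=-4.2, A4=-4.6, A5=-4.7
Best worst-case = 4.8 → A2.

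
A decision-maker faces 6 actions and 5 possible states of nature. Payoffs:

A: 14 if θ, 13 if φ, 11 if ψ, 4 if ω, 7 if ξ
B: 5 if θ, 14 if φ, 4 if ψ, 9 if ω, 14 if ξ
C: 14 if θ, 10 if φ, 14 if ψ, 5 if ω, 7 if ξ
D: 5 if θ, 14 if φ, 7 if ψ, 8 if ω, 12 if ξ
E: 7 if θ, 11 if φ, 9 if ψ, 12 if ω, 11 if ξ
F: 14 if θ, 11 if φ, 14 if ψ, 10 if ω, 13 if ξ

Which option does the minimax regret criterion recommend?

Column bests: θ=14, φ=14, ψ=14, ω=12, ξ=14.
A regrets: 0, 1, 3, 8, 7 → max 8
B regrets: 9, 0, 10, 3, 0 → max 10
C regrets: 0, 4, 0, 7, 7 → max 7
D regrets: 9, 0, 7, 4, 2 → max 9
E regrets: 7, 3, 5, 0, 3 → max 7
F regrets: 0, 3, 0, 2, 1 → max 3
Smallest max regret = 3 → F.

F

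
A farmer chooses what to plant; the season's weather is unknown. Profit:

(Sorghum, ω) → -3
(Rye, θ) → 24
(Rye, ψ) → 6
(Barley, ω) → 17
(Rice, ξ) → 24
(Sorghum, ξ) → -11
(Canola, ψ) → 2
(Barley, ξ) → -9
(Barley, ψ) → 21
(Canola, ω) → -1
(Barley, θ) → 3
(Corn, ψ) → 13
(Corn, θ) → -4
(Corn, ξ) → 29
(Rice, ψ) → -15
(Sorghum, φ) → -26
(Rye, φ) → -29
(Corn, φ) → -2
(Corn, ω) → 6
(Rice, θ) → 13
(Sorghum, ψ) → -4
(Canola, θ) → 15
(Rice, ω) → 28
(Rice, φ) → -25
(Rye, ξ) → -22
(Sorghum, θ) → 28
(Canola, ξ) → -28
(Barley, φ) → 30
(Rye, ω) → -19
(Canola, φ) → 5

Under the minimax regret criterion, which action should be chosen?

Column bests: θ=28, φ=30, ψ=21, ω=28, ξ=29.
Canola regrets: 13, 25, 19, 29, 57 → max 57
Rye regrets: 4, 59, 15, 47, 51 → max 59
Sorghum regrets: 0, 56, 25, 31, 40 → max 56
Barley regrets: 25, 0, 0, 11, 38 → max 38
Corn regrets: 32, 32, 8, 22, 0 → max 32
Rice regrets: 15, 55, 36, 0, 5 → max 55
Smallest max regret = 32 → Corn.

Corn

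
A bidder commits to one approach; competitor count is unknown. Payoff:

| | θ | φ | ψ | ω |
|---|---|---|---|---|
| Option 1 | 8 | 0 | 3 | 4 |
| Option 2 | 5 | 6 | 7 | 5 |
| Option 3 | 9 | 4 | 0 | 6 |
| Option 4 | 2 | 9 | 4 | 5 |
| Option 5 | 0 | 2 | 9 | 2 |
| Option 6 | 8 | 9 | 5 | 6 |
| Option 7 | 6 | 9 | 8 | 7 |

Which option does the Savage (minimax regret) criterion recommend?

Column bests: θ=9, φ=9, ψ=9, ω=7.
Option 1 regrets: 1, 9, 6, 3 → max 9
Option 2 regrets: 4, 3, 2, 2 → max 4
Option 3 regrets: 0, 5, 9, 1 → max 9
Option 4 regrets: 7, 0, 5, 2 → max 7
Option 5 regrets: 9, 7, 0, 5 → max 9
Option 6 regrets: 1, 0, 4, 1 → max 4
Option 7 regrets: 3, 0, 1, 0 → max 3
Smallest max regret = 3 → Option 7.

Option 7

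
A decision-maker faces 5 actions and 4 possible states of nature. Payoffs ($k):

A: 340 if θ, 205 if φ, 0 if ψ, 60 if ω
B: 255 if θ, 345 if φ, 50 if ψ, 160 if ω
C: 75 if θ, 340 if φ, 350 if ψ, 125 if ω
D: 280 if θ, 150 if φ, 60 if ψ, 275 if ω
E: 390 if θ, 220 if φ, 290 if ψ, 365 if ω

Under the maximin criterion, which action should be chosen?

Row minima: A=0, B=50, C=75, D=60, E=220
Best worst-case = 220 → E.

E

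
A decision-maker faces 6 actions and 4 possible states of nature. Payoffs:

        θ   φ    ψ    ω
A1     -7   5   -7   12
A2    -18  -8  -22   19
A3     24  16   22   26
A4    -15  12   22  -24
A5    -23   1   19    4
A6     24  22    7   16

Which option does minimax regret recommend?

Column bests: θ=24, φ=22, ψ=22, ω=26.
A1 regrets: 31, 17, 29, 14 → max 31
A2 regrets: 42, 30, 44, 7 → max 44
A3 regrets: 0, 6, 0, 0 → max 6
A4 regrets: 39, 10, 0, 50 → max 50
A5 regrets: 47, 21, 3, 22 → max 47
A6 regrets: 0, 0, 15, 10 → max 15
Smallest max regret = 6 → A3.

A3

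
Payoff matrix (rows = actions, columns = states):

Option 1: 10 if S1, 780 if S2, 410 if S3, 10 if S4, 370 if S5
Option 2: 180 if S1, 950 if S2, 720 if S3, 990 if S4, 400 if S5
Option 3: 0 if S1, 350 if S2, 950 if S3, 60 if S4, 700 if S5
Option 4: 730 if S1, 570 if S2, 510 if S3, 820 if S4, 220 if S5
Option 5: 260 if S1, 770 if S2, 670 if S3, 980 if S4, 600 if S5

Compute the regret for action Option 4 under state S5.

480

Best payoff under S5 is 700.
Regret = 700 − 220 = 480.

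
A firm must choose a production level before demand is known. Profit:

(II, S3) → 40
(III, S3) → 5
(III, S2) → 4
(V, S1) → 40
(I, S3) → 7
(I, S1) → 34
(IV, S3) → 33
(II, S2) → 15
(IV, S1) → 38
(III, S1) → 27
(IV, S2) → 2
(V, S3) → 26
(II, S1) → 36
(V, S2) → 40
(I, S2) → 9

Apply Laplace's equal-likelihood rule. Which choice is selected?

Row averages: I=50/3, II=91/3, III=12, IV=73/3, V=106/3
Highest average = 106/3 → V.

V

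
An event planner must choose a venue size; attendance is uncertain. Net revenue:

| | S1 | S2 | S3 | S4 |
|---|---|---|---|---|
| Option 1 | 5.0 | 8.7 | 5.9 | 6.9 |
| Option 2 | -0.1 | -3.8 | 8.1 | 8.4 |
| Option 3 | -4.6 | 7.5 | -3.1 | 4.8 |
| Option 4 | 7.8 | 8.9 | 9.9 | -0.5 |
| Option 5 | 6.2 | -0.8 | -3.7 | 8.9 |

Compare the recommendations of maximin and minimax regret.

Row minima: Option 1=5.0, Option 2=-3.8, Option 3=-4.6, Option 4=-0.5, Option 5=-3.7
Best worst-case = 5.0 → Option 1.
Column bests: S1=7.8, S2=8.9, S3=9.9, S4=8.9.
Option 1 regrets: 2.8, 0.2, 4.0, 2.0 → max 4.0
Option 2 regrets: 7.9, 12.7, 1.8, 0.5 → max 12.7
Option 3 regrets: 12.4, 1.4, 13.0, 4.1 → max 13.0
Option 4 regrets: 0.0, 0.0, 0.0, 9.4 → max 9.4
Option 5 regrets: 1.6, 9.7, 13.6, 0.0 → max 13.6
Smallest max regret = 4.0 → Option 1.

maximin → Option 1; minimax regret → Option 1 (agree)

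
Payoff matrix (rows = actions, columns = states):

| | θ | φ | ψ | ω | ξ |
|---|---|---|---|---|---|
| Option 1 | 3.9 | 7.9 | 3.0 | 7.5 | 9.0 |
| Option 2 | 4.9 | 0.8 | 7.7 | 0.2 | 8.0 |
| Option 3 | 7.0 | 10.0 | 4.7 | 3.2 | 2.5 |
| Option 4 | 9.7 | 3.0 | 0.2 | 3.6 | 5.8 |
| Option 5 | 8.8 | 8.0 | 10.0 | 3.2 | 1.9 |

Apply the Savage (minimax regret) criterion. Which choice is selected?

Option 3

Column bests: θ=9.7, φ=10.0, ψ=10.0, ω=7.5, ξ=9.0.
Option 1 regrets: 5.8, 2.1, 7.0, 0.0, 0.0 → max 7.0
Option 2 regrets: 4.8, 9.2, 2.3, 7.3, 1.0 → max 9.2
Option 3 regrets: 2.7, 0.0, 5.3, 4.3, 6.5 → max 6.5
Option 4 regrets: 0.0, 7.0, 9.8, 3.9, 3.2 → max 9.8
Option 5 regrets: 0.9, 2.0, 0.0, 4.3, 7.1 → max 7.1
Smallest max regret = 6.5 → Option 3.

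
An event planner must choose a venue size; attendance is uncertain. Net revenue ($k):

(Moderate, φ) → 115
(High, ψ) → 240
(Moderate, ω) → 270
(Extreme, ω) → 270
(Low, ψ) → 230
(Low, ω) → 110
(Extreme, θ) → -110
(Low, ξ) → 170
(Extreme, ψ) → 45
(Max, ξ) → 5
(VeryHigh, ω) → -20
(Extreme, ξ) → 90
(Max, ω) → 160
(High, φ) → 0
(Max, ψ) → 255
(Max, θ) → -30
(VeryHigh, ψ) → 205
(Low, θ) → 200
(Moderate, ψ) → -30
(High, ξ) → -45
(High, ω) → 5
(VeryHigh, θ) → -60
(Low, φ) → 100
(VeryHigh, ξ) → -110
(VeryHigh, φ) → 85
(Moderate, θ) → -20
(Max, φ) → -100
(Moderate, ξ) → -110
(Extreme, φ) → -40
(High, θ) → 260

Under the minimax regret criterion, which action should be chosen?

Column bests: θ=260, φ=115, ψ=255, ω=270, ξ=170.
Low regrets: 60, 15, 25, 160, 0 → max 160
Moderate regrets: 280, 0, 285, 0, 280 → max 285
High regrets: 0, 115, 15, 265, 215 → max 265
VeryHigh regrets: 320, 30, 50, 290, 280 → max 320
Extreme regrets: 370, 155, 210, 0, 80 → max 370
Max regrets: 290, 215, 0, 110, 165 → max 290
Smallest max regret = 160 → Low.

Low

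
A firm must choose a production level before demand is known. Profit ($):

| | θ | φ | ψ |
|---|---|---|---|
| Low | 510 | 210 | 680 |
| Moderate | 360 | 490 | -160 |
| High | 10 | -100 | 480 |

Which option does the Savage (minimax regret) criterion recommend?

Low

Column bests: θ=510, φ=490, ψ=680.
Low regrets: 0, 280, 0 → max 280
Moderate regrets: 150, 0, 840 → max 840
High regrets: 500, 590, 200 → max 590
Smallest max regret = 280 → Low.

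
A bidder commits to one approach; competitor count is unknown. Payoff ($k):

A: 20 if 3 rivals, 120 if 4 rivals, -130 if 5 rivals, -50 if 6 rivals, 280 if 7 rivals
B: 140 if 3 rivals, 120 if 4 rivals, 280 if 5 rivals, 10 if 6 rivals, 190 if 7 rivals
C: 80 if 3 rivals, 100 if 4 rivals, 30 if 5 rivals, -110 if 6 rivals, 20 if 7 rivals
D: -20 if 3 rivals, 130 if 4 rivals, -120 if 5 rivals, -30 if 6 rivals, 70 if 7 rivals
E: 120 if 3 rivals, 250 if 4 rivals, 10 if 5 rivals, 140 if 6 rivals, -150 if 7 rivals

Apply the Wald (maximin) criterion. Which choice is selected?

B

Row minima: A=-130, B=10, C=-110, D=-120, E=-150
Best worst-case = 10 → B.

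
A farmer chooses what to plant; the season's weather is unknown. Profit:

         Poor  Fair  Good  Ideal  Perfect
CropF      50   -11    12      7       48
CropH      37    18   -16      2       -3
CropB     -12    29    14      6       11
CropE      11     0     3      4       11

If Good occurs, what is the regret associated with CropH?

30

Best payoff under Good is 14.
Regret = 14 − (-16) = 30.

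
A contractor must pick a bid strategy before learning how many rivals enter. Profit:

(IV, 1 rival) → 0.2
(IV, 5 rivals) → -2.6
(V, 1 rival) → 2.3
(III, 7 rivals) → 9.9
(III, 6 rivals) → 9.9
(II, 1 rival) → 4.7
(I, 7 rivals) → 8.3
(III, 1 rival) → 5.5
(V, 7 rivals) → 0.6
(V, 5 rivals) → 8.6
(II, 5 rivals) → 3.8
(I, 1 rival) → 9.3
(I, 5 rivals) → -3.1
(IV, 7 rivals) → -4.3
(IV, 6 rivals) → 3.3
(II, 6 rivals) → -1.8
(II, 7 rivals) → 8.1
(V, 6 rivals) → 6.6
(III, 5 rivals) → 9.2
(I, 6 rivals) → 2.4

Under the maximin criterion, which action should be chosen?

Row minima: I=-3.1, II=-1.8, III=5.5, IV=-4.3, V=0.6
Best worst-case = 5.5 → III.

III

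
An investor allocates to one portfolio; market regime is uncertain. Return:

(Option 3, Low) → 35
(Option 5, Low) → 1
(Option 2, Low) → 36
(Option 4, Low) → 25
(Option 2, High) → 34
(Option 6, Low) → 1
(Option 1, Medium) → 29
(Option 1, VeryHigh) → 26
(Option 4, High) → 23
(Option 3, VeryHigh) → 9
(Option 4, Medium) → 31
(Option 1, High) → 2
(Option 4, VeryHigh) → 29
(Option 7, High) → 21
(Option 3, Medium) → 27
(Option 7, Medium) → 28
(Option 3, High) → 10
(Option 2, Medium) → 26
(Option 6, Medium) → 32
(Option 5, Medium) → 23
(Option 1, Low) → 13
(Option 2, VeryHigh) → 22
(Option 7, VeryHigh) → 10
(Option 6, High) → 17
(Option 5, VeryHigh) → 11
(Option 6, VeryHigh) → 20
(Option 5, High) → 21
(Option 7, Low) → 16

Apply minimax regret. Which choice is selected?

Option 2

Column bests: Low=36, Medium=32, High=34, VeryHigh=29.
Option 1 regrets: 23, 3, 32, 3 → max 32
Option 2 regrets: 0, 6, 0, 7 → max 7
Option 3 regrets: 1, 5, 24, 20 → max 24
Option 4 regrets: 11, 1, 11, 0 → max 11
Option 5 regrets: 35, 9, 13, 18 → max 35
Option 6 regrets: 35, 0, 17, 9 → max 35
Option 7 regrets: 20, 4, 13, 19 → max 20
Smallest max regret = 7 → Option 2.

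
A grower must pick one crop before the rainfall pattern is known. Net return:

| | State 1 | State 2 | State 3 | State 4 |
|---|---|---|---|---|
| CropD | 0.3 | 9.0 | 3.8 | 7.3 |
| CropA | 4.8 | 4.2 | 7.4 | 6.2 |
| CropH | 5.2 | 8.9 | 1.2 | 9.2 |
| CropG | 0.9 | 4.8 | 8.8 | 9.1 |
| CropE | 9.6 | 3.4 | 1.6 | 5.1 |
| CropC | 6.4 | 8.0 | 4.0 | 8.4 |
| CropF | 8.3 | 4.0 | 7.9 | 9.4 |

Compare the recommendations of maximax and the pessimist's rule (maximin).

maximax → CropE; maximin → CropA (disagree)

Row maxima: CropD=9.0, CropA=7.4, CropH=9.2, CropG=9.1, CropE=9.6, CropC=8.4, CropF=9.4
Best best-case = 9.6 → CropE.
Row minima: CropD=0.3, CropA=4.2, CropH=1.2, CropG=0.9, CropE=1.6, CropC=4.0, CropF=4.0
Best worst-case = 4.2 → CropA.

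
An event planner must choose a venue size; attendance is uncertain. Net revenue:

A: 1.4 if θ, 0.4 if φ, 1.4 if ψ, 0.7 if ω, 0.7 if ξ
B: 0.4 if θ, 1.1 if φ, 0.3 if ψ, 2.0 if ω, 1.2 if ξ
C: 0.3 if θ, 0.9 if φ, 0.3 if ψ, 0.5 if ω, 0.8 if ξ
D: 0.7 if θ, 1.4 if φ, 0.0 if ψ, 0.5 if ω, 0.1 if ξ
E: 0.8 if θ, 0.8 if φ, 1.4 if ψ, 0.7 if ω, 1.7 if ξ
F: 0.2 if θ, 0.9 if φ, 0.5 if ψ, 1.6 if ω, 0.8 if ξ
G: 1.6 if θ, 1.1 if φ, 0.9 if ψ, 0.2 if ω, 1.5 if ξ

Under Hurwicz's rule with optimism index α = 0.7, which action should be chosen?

B

A: 0.7·1.4 + 0.3·0.4 = 1.1
B: 0.7·2.0 + 0.3·0.3 = 1.49
C: 0.7·0.9 + 0.3·0.3 = 0.72
D: 0.7·1.4 + 0.3·0.0 = 0.98
E: 0.7·1.7 + 0.3·0.7 = 1.4
F: 0.7·1.6 + 0.3·0.2 = 1.18
G: 0.7·1.6 + 0.3·0.2 = 1.18
Highest Hurwicz score = 1.49 → B.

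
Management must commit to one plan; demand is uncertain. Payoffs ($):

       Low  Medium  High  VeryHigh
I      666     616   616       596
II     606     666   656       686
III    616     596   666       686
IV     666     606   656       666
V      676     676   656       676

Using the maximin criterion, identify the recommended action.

Row minima: I=596, II=606, III=596, IV=606, V=656
Best worst-case = 656 → V.

V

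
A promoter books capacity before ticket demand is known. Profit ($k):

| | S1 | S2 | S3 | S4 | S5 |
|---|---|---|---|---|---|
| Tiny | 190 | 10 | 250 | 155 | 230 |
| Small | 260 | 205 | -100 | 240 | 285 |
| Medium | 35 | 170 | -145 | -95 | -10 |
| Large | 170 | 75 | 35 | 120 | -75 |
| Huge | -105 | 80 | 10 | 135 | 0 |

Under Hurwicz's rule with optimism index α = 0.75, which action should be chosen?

Tiny: 0.75·250 + 0.25·10 = 190
Small: 0.75·285 + 0.25·(-100) = 188.75
Medium: 0.75·170 + 0.25·(-145) = 91.25
Large: 0.75·170 + 0.25·(-75) = 108.75
Huge: 0.75·135 + 0.25·(-105) = 75
Highest Hurwicz score = 190 → Tiny.

Tiny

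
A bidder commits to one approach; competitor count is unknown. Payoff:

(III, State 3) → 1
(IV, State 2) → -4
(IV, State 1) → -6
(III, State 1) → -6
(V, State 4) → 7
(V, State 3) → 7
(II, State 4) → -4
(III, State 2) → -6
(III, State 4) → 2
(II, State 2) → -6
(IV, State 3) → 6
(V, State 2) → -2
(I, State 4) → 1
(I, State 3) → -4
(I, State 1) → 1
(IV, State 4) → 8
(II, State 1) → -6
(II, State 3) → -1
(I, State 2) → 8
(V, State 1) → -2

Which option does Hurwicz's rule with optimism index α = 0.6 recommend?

V

I: 0.6·8 + 0.4·(-4) = 3.2
II: 0.6·(-1) + 0.4·(-6) = -3
III: 0.6·2 + 0.4·(-6) = -1.2
IV: 0.6·8 + 0.4·(-6) = 2.4
V: 0.6·7 + 0.4·(-2) = 3.4
Highest Hurwicz score = 3.4 → V.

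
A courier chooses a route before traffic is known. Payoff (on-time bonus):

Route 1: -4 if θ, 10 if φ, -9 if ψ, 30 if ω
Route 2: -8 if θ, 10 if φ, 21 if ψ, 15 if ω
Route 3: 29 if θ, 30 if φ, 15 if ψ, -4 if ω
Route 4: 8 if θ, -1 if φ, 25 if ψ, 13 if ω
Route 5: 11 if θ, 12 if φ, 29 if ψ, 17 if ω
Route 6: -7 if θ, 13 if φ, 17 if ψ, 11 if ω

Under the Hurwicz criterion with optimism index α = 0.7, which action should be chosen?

Route 1: 0.7·30 + 0.3·(-9) = 18.3
Route 2: 0.7·21 + 0.3·(-8) = 12.3
Route 3: 0.7·30 + 0.3·(-4) = 19.8
Route 4: 0.7·25 + 0.3·(-1) = 17.2
Route 5: 0.7·29 + 0.3·11 = 23.6
Route 6: 0.7·17 + 0.3·(-7) = 9.8
Highest Hurwicz score = 23.6 → Route 5.

Route 5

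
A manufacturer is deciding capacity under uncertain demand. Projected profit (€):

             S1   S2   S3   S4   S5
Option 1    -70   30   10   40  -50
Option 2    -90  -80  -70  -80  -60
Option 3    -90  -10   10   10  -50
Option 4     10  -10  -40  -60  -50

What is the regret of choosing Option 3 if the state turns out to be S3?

0

Best payoff under S3 is 10.
Regret = 10 − 10 = 0.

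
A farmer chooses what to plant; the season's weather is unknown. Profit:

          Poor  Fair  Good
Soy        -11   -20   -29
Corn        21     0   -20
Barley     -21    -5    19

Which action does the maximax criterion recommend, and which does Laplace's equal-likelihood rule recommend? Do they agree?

maximax → Corn; laplace → Corn (agree)

Row maxima: Soy=-11, Corn=21, Barley=19
Best best-case = 21 → Corn.
Row averages: Soy=-20, Corn=1/3, Barley=-7/3
Highest average = 1/3 → Corn.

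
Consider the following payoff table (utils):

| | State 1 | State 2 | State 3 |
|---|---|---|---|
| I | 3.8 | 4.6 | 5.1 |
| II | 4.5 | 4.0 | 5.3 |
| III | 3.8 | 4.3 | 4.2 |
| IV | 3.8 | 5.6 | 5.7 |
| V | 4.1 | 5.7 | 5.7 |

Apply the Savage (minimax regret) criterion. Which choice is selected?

V

Column bests: State 1=4.5, State 2=5.7, State 3=5.7.
I regrets: 0.7, 1.1, 0.6 → max 1.1
II regrets: 0.0, 1.7, 0.4 → max 1.7
III regrets: 0.7, 1.4, 1.5 → max 1.5
IV regrets: 0.7, 0.1, 0.0 → max 0.7
V regrets: 0.4, 0.0, 0.0 → max 0.4
Smallest max regret = 0.4 → V.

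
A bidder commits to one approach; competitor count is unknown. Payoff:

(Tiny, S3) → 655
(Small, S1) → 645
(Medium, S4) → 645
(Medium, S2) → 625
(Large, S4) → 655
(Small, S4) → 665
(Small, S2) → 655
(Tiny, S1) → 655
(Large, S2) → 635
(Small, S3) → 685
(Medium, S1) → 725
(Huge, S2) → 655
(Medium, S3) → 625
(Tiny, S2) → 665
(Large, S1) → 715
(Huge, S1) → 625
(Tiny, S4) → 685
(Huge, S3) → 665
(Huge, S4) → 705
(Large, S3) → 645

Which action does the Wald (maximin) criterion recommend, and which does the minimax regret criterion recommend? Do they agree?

Row minima: Tiny=655, Small=645, Medium=625, Large=635, Huge=625
Best worst-case = 655 → Tiny.
Column bests: S1=725, S2=665, S3=685, S4=705.
Tiny regrets: 70, 0, 30, 20 → max 70
Small regrets: 80, 10, 0, 40 → max 80
Medium regrets: 0, 40, 60, 60 → max 60
Large regrets: 10, 30, 40, 50 → max 50
Huge regrets: 100, 10, 20, 0 → max 100
Smallest max regret = 50 → Large.

maximin → Tiny; minimax regret → Large (disagree)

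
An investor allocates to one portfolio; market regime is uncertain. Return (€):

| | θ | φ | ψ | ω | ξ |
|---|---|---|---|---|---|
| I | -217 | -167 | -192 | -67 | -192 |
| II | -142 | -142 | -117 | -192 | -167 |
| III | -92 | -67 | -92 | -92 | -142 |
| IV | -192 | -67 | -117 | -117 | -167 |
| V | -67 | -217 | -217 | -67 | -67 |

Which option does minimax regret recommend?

III

Column bests: θ=-67, φ=-67, ψ=-92, ω=-67, ξ=-67.
I regrets: 150, 100, 100, 0, 125 → max 150
II regrets: 75, 75, 25, 125, 100 → max 125
III regrets: 25, 0, 0, 25, 75 → max 75
IV regrets: 125, 0, 25, 50, 100 → max 125
V regrets: 0, 150, 125, 0, 0 → max 150
Smallest max regret = 75 → III.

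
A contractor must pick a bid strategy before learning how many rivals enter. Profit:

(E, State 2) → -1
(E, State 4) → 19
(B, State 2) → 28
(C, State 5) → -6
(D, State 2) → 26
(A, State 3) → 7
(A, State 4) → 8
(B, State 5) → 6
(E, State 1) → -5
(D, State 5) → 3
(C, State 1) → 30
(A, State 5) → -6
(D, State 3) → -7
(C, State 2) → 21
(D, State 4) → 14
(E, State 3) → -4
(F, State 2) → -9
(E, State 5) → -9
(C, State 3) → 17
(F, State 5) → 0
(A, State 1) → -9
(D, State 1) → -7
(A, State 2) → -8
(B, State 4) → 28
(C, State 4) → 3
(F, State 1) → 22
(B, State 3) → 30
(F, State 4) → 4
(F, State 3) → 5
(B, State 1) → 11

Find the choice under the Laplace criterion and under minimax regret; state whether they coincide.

Row averages: A=-1.6, B=20.6, C=13, D=5.8, E=0, F=4.4
Highest average = 20.6 → B.
Column bests: State 1=30, State 2=28, State 3=30, State 4=28, State 5=6.
A regrets: 39, 36, 23, 20, 12 → max 39
B regrets: 19, 0, 0, 0, 0 → max 19
C regrets: 0, 7, 13, 25, 12 → max 25
D regrets: 37, 2, 37, 14, 3 → max 37
E regrets: 35, 29, 34, 9, 15 → max 35
F regrets: 8, 37, 25, 24, 6 → max 37
Smallest max regret = 19 → B.

laplace → B; minimax regret → B (agree)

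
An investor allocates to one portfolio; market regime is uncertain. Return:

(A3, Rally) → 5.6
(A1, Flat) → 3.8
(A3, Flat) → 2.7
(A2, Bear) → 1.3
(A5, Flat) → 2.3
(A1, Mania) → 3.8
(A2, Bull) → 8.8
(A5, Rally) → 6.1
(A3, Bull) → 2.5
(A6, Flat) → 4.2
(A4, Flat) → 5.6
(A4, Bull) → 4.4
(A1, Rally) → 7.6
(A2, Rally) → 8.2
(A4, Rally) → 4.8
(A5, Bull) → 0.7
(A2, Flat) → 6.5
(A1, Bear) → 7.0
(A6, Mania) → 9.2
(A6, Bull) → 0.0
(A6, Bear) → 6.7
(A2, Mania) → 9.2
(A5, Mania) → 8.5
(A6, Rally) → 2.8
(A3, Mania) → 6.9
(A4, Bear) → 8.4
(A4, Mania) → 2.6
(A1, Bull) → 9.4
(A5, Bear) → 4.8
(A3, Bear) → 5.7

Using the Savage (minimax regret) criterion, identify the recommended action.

Column bests: Bear=8.4, Flat=6.5, Bull=9.4, Rally=8.2, Mania=9.2.
A1 regrets: 1.4, 2.7, 0.0, 0.6, 5.4 → max 5.4
A2 regrets: 7.1, 0.0, 0.6, 0.0, 0.0 → max 7.1
A3 regrets: 2.7, 3.8, 6.9, 2.6, 2.3 → max 6.9
A4 regrets: 0.0, 0.9, 5.0, 3.4, 6.6 → max 6.6
A5 regrets: 3.6, 4.2, 8.7, 2.1, 0.7 → max 8.7
A6 regrets: 1.7, 2.3, 9.4, 5.4, 0.0 → max 9.4
Smallest max regret = 5.4 → A1.

A1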